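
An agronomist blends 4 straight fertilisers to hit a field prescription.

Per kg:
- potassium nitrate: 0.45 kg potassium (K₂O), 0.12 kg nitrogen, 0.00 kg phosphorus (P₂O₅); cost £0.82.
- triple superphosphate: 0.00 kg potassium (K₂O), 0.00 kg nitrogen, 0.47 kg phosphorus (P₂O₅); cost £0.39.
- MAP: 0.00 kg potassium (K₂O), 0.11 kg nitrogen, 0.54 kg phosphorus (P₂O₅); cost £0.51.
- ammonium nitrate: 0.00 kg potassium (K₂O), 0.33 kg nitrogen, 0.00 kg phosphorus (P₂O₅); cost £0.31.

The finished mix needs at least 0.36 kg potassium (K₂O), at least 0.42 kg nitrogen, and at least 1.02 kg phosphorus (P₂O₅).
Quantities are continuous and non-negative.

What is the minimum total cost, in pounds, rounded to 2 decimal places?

£1.73

This is a linear program. Let x1 = kg of potassium nitrate, x2 = kg of triple superphosphate, x3 = kg of MAP, x4 = kg of ammonium nitrate.
min 0.82x1 + 0.39x2 + 0.51x3 + 0.31x4 subject to:
  0.45x1 ≥ 0.36   (potassium (K₂O))
  0.12x1 + 0.11x3 + 0.33x4 ≥ 0.42   (nitrogen)
  0.47x2 + 0.54x3 ≥ 1.02   (phosphorus (P₂O₅))
  x1, x2, x3, x4 ≥ 0.
At the optimum only potassium nitrate, MAP, ammonium nitrate are positive (triple superphosphate = 0). Binding constraints: potassium (K₂O), nitrogen, phosphorus (P₂O₅).
Solving gives x1 = 0.8, x3 = 1.889, x4 = 0.3522.
Objective = 0.82·0.8 + 0.51·1.889 + 0.31·0.3522 = 1.7286.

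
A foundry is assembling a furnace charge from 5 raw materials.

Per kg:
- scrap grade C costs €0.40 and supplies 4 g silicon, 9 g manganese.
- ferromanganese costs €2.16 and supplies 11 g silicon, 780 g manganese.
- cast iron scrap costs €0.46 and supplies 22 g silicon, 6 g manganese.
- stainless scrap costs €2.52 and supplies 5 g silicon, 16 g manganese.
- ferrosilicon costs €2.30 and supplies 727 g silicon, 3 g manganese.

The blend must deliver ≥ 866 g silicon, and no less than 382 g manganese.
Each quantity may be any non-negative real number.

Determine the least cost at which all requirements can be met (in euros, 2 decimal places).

€3.77

This is a linear program. Let x1 = kg of scrap grade C, x2 = kg of ferromanganese, x3 = kg of cast iron scrap, x4 = kg of stainless scrap, x5 = kg of ferrosilicon.
Minimize 0.4x1 + 2.16x2 + 0.46x3 + 2.52x4 + 2.3x5 with:
  4x1 + 11x2 + 22x3 + 5x4 + 727x5 ≥ 866   (silicon)
  9x1 + 780x2 + 6x3 + 16x4 + 3x5 ≥ 382   (manganese)
  x1, x2, x3, x4, x5 ≥ 0.
The cheapest feasible vertex uses only ferromanganese, ferrosilicon; scrap grade C, cast iron scrap, stainless scrap are not used. The silicon and manganese requirements are met with equality.
Optimal quantities: ferromanganese = 0.4852 kg, ferrosilicon = 1.184 kg.
Hence cost = 2.16·0.4852 + 2.3·1.184 = €3.7712.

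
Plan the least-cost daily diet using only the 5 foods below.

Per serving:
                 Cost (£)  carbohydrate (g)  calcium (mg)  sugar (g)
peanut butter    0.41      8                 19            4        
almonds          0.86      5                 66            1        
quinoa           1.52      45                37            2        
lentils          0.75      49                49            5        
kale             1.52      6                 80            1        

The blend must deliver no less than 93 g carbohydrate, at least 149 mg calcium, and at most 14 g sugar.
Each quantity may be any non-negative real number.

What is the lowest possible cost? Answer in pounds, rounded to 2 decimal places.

Set it up as a linear program. Let x1 = servings of peanut butter, x2 = servings of almonds, x3 = servings of quinoa, x4 = servings of lentils, x5 = servings of kale.
Minimise 0.41x1 + 0.86x2 + 1.52x3 + 0.75x4 + 1.52x5 s.t.:
  8x1 + 5x2 + 45x3 + 49x4 + 6x5 ≥ 93   (carbohydrate)
  19x1 + 66x2 + 37x3 + 49x4 + 80x5 ≥ 149   (calcium)
  4x1 + 1x2 + 2x3 + 5x4 + 1x5 ≤ 14   (sugar)
  x1, x2, x3, x4, x5 ≥ 0.
The cheapest feasible vertex uses only almonds, lentils; peanut butter, quinoa, kale are not used. There the carbohydrate and calcium constraints are tight.
Solving gives x2 = 0.918, x4 = 1.804.
Cost = 0.86·0.918 + 0.75·1.804 = 2.1425.

£2.14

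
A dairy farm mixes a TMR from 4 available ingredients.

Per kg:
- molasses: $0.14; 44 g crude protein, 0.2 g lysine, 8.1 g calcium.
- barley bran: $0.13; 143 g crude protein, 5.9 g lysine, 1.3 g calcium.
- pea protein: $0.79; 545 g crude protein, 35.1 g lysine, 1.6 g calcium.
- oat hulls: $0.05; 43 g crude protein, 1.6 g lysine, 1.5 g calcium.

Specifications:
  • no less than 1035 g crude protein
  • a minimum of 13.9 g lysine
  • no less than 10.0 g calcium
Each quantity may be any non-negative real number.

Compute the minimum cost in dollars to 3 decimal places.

Let x1 = kg of molasses, x2 = kg of barley bran, x3 = kg of pea protein, x4 = kg of oat hulls.
Minimise 0.14x1 + 0.13x2 + 0.79x3 + 0.05x4 subject to:
  44x1 + 143x2 + 545x3 + 43x4 ≥ 1035   (crude protein)
  0.2x1 + 5.9x2 + 35.1x3 + 1.6x4 ≥ 13.9   (lysine)
  8.1x1 + 1.3x2 + 1.6x3 + 1.5x4 ≥ 10   (calcium)
  x1, x2, x3, x4 ≥ 0.
The minimum-cost mix takes nothing from molasses, pea protein — only barley bran, oat hulls. The crude protein and calcium requirements are met with equality.
That vertex is x2 = 7.078, x4 = 0.5328.
Total cost: 0.13·7.078 + 0.05·0.5328 = 0.94678.

$0.947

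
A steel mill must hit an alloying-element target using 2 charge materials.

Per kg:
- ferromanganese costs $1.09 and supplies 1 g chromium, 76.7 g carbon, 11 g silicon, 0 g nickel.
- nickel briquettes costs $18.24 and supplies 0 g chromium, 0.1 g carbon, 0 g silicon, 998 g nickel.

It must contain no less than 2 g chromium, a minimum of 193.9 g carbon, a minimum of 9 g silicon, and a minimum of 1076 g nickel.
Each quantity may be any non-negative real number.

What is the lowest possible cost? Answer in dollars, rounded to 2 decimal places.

Let x1 = kg of ferromanganese, x2 = kg of nickel briquettes.
min 1.09x1 + 18.24x2 subject to:
  1x1 ≥ 2   (chromium)
  76.7x1 + 0.1x2 ≥ 193.9   (carbon)
  11x1 ≥ 9   (silicon)
  998x2 ≥ 1076   (nickel)
  x1, x2 ≥ 0.
Both inputs are positive at the optimum. The carbon and nickel requirements are met with equality.
Optimal quantities: ferromanganese = 2.527 kg, nickel briquettes = 1.078 kg.
Total cost: 1.09·2.527 + 18.24·1.078 = 22.4172.

$22.42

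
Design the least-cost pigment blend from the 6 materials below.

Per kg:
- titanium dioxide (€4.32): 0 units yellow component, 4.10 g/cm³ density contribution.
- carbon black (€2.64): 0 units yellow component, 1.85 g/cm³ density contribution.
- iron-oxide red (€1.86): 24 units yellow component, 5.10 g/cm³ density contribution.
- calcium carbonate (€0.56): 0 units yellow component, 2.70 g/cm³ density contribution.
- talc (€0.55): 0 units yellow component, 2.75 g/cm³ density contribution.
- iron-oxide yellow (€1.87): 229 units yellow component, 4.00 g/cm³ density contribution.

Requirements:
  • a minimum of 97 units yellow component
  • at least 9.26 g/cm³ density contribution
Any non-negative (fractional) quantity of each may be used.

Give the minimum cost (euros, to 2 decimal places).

€2.31

This is a linear program. Let x1 = kg of titanium dioxide, x2 = kg of carbon black, x3 = kg of iron-oxide red, x4 = kg of calcium carbonate, x5 = kg of talc, x6 = kg of iron-oxide yellow.
Minimize 4.32x1 + 2.64x2 + 1.86x3 + 0.56x4 + 0.55x5 + 1.87x6 with:
  24x3 + 229x6 ≥ 97   (yellow component)
  4.1x1 + 1.85x2 + 5.1x3 + 2.7x4 + 2.75x5 + 4x6 ≥ 9.26   (density contribution)
  x1, x2, x3, x4, x5, x6 ≥ 0.
The minimum-cost mix takes nothing from titanium dioxide, carbon black, iron-oxide red, calcium carbonate — only talc, iron-oxide yellow. Binding constraints: yellow component and density contribution.
So talc = 2.751 kg, iron-oxide yellow = 0.4236 kg.
Cost = 0.55·2.751 + 1.87·0.4236 = 2.3052.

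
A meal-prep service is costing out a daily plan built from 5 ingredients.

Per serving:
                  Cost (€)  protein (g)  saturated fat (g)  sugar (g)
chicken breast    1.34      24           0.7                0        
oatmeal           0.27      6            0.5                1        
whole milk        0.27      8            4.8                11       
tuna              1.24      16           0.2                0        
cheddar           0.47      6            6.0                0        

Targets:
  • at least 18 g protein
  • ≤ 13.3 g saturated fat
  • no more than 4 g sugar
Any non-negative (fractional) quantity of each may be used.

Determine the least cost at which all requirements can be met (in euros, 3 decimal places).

Treat it as an LP. Let x1 = servings of chicken breast, x2 = servings of oatmeal, x3 = servings of whole milk, x4 = servings of tuna, x5 = servings of cheddar.
Minimise 1.34x1 + 0.27x2 + 0.27x3 + 1.24x4 + 0.47x5 s.t.:
  24x1 + 6x2 + 8x3 + 16x4 + 6x5 ≥ 18   (protein)
  0.7x1 + 0.5x2 + 4.8x3 + 0.2x4 + 6x5 ≤ 13.3   (saturated fat)
  1x2 + 11x3 ≤ 4   (sugar)
  x1, x2, x3, x4, x5 ≥ 0.
The cheapest feasible vertex uses only oatmeal, whole milk; chicken breast, tuna, cheddar are not used. Binding constraints: protein and sugar.
So oatmeal = 2.862 servings, whole milk = 0.1034 servings.
Cost = 0.27·2.862 + 0.27·0.1034 = 0.80066.

€0.801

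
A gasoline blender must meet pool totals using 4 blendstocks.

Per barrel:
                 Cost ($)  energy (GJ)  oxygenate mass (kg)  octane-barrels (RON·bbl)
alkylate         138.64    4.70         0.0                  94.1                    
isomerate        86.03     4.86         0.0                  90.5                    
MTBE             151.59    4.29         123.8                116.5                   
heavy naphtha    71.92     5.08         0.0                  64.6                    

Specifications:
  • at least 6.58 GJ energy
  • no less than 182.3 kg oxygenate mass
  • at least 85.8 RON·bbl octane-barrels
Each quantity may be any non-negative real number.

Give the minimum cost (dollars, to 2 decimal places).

$226.94

Treat it as an LP. Let x1 = barrels of alkylate, x2 = barrels of isomerate, x3 = barrels of MTBE, x4 = barrels of heavy naphtha.
Minimize 138.64x1 + 86.03x2 + 151.59x3 + 71.92x4 with:
  4.7x1 + 4.86x2 + 4.29x3 + 5.08x4 ≥ 6.58   (energy)
  123.8x3 ≥ 182.3   (oxygenate mass)
  94.1x1 + 90.5x2 + 116.5x3 + 64.6x4 ≥ 85.8   (octane-barrels)
  x1, x2, x3, x4 ≥ 0.
The cheapest feasible vertex uses only MTBE, heavy naphtha; alkylate, isomerate are not used. There the energy and oxygenate mass constraints are tight.
So MTBE = 1.4725 barrels, heavy naphtha = 0.051736 barrels.
Objective = 151.59·1.4725 + 71.92·0.051736 = 226.9371.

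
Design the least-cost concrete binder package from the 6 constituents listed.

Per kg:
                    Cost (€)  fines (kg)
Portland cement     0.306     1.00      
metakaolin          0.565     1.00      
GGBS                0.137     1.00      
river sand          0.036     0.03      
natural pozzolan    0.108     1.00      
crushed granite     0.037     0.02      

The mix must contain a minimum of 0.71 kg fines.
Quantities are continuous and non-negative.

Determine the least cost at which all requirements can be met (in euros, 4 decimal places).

Set it up as a linear program. Let x1 = kg of Portland cement, x2 = kg of metakaolin, x3 = kg of GGBS, x4 = kg of river sand, x5 = kg of natural pozzolan, x6 = kg of crushed granite.
min 0.306x1 + 0.565x2 + 0.137x3 + 0.036x4 + 0.108x5 + 0.037x6 subject to:
  1x1 + 1x2 + 1x3 + 0.03x4 + 1x5 + 0.02x6 ≥ 0.71   (fines)
  x1, x2, x3, x4, x5, x6 ≥ 0.
The cheapest feasible vertex uses only natural pozzolan; Portland cement, metakaolin, GGBS, river sand, crushed granite are not used. Binding constraint: fines.
Solving gives x5 = 0.71.
Hence cost = 0.108·0.71 = €0.076680.

€0.0767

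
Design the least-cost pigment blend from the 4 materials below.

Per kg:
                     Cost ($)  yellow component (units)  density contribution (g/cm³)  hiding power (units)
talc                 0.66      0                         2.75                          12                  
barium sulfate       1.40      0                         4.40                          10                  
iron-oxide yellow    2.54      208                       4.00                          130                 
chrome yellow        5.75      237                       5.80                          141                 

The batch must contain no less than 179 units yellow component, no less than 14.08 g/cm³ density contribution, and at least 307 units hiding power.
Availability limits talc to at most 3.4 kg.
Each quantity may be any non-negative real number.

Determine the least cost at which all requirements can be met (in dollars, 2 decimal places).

Treat it as an LP. Let x1 = kg of talc, x2 = kg of barium sulfate, x3 = kg of iron-oxide yellow, x4 = kg of chrome yellow.
min 0.66x1 + 1.4x2 + 2.54x3 + 5.75x4 subject to:
  208x3 + 237x4 ≥ 179   (yellow component)
  2.75x1 + 4.4x2 + 4x3 + 5.8x4 ≥ 14.08   (density contribution)
  12x1 + 10x2 + 130x3 + 141x4 ≥ 307   (hiding power)
  x1 ≤ 3.4
  x1, x2, x3, x4 ≥ 0.
At the optimum only talc, iron-oxide yellow are positive (barium sulfate, chrome yellow = 0). There the density contribution and hiding power constraints are tight.
Solving gives x1 = 1.946, x3 = 2.182.
Hence cost = 0.66·1.946 + 2.54·2.182 = $6.8266.

$6.83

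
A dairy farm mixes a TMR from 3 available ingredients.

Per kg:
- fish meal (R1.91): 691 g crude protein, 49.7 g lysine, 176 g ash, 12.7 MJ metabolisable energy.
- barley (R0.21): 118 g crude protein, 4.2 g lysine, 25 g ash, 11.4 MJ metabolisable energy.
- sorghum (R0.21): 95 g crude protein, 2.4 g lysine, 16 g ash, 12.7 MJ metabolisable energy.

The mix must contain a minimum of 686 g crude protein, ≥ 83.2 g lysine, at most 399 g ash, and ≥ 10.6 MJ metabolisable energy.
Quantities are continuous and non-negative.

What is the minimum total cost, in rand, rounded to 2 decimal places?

R3.20

This is a linear program. Let x1 = kg of fish meal, x2 = kg of barley, x3 = kg of sorghum.
Minimize 1.91x1 + 0.21x2 + 0.21x3 subject to:
  691x1 + 118x2 + 95x3 ≥ 686   (crude protein)
  49.7x1 + 4.2x2 + 2.4x3 ≥ 83.2   (lysine)
  176x1 + 25x2 + 16x3 ≤ 399   (ash)
  12.7x1 + 11.4x2 + 12.7x3 ≥ 10.6   (metabolisable energy)
  x1, x2, x3 ≥ 0.
At the optimum only fish meal is positive (barley, sorghum = 0). Binding constraint: lysine.
That vertex is x1 = 1.674.
Objective = 1.91·1.674 = 3.1973.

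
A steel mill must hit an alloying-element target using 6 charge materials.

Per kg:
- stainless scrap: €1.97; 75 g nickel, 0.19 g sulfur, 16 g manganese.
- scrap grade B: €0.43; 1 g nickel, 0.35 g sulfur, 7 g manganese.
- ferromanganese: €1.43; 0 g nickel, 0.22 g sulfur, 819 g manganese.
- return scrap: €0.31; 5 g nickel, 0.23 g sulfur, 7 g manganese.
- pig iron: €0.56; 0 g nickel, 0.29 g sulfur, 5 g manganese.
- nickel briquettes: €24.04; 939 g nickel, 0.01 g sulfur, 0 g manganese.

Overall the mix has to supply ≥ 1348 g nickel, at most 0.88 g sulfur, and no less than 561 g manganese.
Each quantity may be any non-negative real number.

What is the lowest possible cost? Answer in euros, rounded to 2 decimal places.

€35.49

This is a linear program. Let x1 = kg of stainless scrap, x2 = kg of scrap grade B, x3 = kg of ferromanganese, x4 = kg of return scrap, x5 = kg of pig iron, x6 = kg of nickel briquettes.
min 1.97x1 + 0.43x2 + 1.43x3 + 0.31x4 + 0.56x5 + 24.04x6 s.t.:
  75x1 + 1x2 + 5x4 + 939x6 ≥ 1348   (nickel)
  0.19x1 + 0.35x2 + 0.22x3 + 0.23x4 + 0.29x5 + 0.01x6 ≤ 0.88   (sulfur)
  16x1 + 7x2 + 819x3 + 7x4 + 5x5 ≥ 561   (manganese)
  x1, x2, x3, x4, x5, x6 ≥ 0.
The cheapest feasible vertex uses only ferromanganese, nickel briquettes; stainless scrap, scrap grade B, return scrap, pig iron are not used. There the nickel and manganese constraints are tight.
Solving gives x3 = 0.68498, x6 = 1.4356.
Hence cost = 1.43·0.68498 + 24.04·1.4356 = €35.4913.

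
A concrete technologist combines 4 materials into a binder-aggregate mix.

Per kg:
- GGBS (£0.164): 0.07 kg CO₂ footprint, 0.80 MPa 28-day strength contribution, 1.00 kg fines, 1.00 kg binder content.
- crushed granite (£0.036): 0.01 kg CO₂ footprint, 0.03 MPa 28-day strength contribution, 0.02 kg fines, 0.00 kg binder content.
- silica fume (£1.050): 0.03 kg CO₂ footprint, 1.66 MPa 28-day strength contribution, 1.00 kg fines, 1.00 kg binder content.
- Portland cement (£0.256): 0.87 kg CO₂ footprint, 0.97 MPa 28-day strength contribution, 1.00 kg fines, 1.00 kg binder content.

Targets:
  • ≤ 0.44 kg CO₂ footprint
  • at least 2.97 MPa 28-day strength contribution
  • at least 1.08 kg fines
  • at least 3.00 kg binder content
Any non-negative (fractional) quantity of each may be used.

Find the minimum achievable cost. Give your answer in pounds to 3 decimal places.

Let x1 = kg of GGBS, x2 = kg of crushed granite, x3 = kg of silica fume, x4 = kg of Portland cement.
Minimise 0.164x1 + 0.036x2 + 1.05x3 + 0.256x4 subject to:
  0.07x1 + 0.01x2 + 0.03x3 + 0.87x4 ≤ 0.44   (CO₂ footprint)
  0.8x1 + 0.03x2 + 1.66x3 + 0.97x4 ≥ 2.97   (28-day strength contribution)
  1x1 + 0.02x2 + 1x3 + 1x4 ≥ 1.08   (fines)
  1x1 + 1x3 + 1x4 ≥ 3   (binder content)
  x1, x2, x3, x4 ≥ 0.
The optimal basis is {GGBS}; crushed granite, silica fume, Portland cement drop out. There the 28-day strength contribution constraint is tight.
Solving gives x1 = 3.712.
Hence cost = 0.164·3.712 = £0.60877.

£0.609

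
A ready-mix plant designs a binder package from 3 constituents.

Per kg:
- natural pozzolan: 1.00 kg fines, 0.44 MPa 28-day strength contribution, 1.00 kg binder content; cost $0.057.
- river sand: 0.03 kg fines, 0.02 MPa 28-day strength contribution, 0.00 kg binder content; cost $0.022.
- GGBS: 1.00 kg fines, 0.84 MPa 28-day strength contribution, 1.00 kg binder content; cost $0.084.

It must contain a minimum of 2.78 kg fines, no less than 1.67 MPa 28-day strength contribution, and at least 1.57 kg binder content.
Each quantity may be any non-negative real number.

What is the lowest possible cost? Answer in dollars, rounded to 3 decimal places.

$0.189

Let x1 = kg of natural pozzolan, x2 = kg of river sand, x3 = kg of GGBS.
Minimize 0.057x1 + 0.022x2 + 0.084x3 subject to:
  1x1 + 0.03x2 + 1x3 ≥ 2.78   (fines)
  0.44x1 + 0.02x2 + 0.84x3 ≥ 1.67   (28-day strength contribution)
  1x1 + 1x3 ≥ 1.57   (binder content)
  x1, x2, x3 ≥ 0.
The optimal basis is {natural pozzolan, GGBS}; river sand drops out. Binding constraints: fines and 28-day strength contribution.
Optimal quantities: natural pozzolan = 1.663 kg, GGBS = 1.117 kg.
Total cost: 0.057·1.663 + 0.084·1.117 = 0.18862.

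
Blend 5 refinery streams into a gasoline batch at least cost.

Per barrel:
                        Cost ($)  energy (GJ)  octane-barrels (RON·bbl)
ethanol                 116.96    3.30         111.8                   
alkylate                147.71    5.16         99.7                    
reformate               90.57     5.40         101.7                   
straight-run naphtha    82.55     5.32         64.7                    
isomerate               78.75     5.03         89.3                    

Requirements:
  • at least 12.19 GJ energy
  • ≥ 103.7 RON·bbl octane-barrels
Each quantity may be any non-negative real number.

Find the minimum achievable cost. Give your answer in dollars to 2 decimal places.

$189.15

This is a linear program. Let x1 = barrels of ethanol, x2 = barrels of alkylate, x3 = barrels of reformate, x4 = barrels of straight-run naphtha, x5 = barrels of isomerate.
Minimize 116.96x1 + 147.71x2 + 90.57x3 + 82.55x4 + 78.75x5 subject to:
  3.3x1 + 5.16x2 + 5.4x3 + 5.32x4 + 5.03x5 ≥ 12.19   (energy)
  111.8x1 + 99.7x2 + 101.7x3 + 64.7x4 + 89.3x5 ≥ 103.7   (octane-barrels)
  x1, x2, x3, x4, x5 ≥ 0.
At the optimum only straight-run naphtha is positive (ethanol, alkylate, reformate, isomerate = 0). The energy requirement is met with equality.
That vertex is x4 = 2.29135.
Objective = 82.55·2.29135 = 189.1509.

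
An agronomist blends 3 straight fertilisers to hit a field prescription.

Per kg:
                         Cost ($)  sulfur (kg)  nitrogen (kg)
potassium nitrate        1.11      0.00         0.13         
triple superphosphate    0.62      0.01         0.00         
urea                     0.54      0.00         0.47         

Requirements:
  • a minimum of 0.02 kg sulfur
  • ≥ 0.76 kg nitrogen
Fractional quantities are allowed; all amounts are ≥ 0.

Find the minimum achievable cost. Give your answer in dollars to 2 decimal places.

Let x1 = kg of potassium nitrate, x2 = kg of triple superphosphate, x3 = kg of urea.
Minimize 1.11x1 + 0.62x2 + 0.54x3 subject to:
  0.01x2 ≥ 0.02   (sulfur)
  0.13x1 + 0.47x3 ≥ 0.76   (nitrogen)
  x1, x2, x3 ≥ 0.
At the optimum only triple superphosphate, urea are positive (potassium nitrate = 0). Binding constraints: sulfur and nitrogen.
Solving gives x2 = 2, x3 = 1.617.
Total cost: 0.62·2 + 0.54·1.617 = 2.1132.

$2.11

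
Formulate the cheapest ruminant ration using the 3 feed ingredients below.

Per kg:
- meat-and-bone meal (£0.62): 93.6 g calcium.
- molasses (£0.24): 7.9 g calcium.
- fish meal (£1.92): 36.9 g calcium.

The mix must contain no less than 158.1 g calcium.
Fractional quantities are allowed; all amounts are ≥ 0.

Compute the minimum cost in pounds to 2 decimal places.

Let x1 = kg of meat-and-bone meal, x2 = kg of molasses, x3 = kg of fish meal.
min 0.62x1 + 0.24x2 + 1.92x3 subject to:
  93.6x1 + 7.9x2 + 36.9x3 ≥ 158.1   (calcium)
  x1, x2, x3 ≥ 0.
At the optimum only meat-and-bone meal is positive (molasses, fish meal = 0). The calcium requirement is met with equality.
So meat-and-bone meal = 1.689 kg.
Cost = 0.62·1.689 = 1.0472.

£1.05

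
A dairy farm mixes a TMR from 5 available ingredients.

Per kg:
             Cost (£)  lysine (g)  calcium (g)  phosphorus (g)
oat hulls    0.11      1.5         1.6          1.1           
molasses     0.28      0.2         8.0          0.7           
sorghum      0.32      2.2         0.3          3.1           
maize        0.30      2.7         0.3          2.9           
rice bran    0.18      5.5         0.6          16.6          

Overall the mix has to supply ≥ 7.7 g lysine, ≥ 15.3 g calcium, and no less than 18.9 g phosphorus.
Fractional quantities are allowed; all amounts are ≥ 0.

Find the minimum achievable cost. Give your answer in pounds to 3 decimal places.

Let x1 = kg of oat hulls, x2 = kg of molasses, x3 = kg of sorghum, x4 = kg of maize, x5 = kg of rice bran.
Minimize 0.11x1 + 0.28x2 + 0.32x3 + 0.3x4 + 0.18x5 s.t.:
  1.5x1 + 0.2x2 + 2.2x3 + 2.7x4 + 5.5x5 ≥ 7.7   (lysine)
  1.6x1 + 8x2 + 0.3x3 + 0.3x4 + 0.6x5 ≥ 15.3   (calcium)
  1.1x1 + 0.7x2 + 3.1x3 + 2.9x4 + 16.6x5 ≥ 18.9   (phosphorus)
  x1, x2, x3, x4, x5 ≥ 0.
The cheapest feasible vertex uses only molasses, rice bran; oat hulls, sorghum, maize are not used. There the lysine and calcium constraints are tight.
Solving gives x2 = 1.8124, x5 = 1.3341.
Hence cost = 0.28·1.8124 + 0.18·1.3341 = £0.74761.

£0.748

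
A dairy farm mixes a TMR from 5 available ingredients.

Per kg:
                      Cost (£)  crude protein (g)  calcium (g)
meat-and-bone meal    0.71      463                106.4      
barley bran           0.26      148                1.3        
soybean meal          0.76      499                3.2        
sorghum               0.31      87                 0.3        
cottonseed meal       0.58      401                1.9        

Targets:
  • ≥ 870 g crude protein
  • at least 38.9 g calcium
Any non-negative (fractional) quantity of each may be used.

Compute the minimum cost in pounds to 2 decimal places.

£1.27

This is a linear program. Let x1 = kg of meat-and-bone meal, x2 = kg of barley bran, x3 = kg of soybean meal, x4 = kg of sorghum, x5 = kg of cottonseed meal.
min 0.71x1 + 0.26x2 + 0.76x3 + 0.31x4 + 0.58x5 with:
  463x1 + 148x2 + 499x3 + 87x4 + 401x5 ≥ 870   (crude protein)
  106.4x1 + 1.3x2 + 3.2x3 + 0.3x4 + 1.9x5 ≥ 38.9   (calcium)
  x1, x2, x3, x4, x5 ≥ 0.
The cheapest feasible vertex uses only meat-and-bone meal, cottonseed meal; barley bran, soybean meal, sorghum are not used. Binding constraints: crude protein and calcium.
So meat-and-bone meal = 0.3337 kg, cottonseed meal = 1.784 kg.
Hence cost = 0.71·0.3337 + 0.58·1.784 = £1.2716.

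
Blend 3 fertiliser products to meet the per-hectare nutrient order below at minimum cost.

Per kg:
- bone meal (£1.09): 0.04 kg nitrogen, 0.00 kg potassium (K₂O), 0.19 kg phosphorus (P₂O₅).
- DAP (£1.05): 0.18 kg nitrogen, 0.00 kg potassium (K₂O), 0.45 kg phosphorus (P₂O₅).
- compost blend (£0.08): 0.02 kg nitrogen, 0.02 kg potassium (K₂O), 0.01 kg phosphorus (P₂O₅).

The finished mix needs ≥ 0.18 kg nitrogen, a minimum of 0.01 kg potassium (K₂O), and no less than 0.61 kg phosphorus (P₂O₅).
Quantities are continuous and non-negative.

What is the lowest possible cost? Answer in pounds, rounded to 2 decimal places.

£1.45

This is a linear program. Let x1 = kg of bone meal, x2 = kg of DAP, x3 = kg of compost blend.
Minimize 1.09x1 + 1.05x2 + 0.08x3 subject to:
  0.04x1 + 0.18x2 + 0.02x3 ≥ 0.18   (nitrogen)
  0.02x3 ≥ 0.01   (potassium (K₂O))
  0.19x1 + 0.45x2 + 0.01x3 ≥ 0.61   (phosphorus (P₂O₅))
  x1, x2, x3 ≥ 0.
The optimal basis is {DAP, compost blend}; bone meal drops out. Binding constraints: potassium (K₂O) and phosphorus (P₂O₅).
Solving gives x2 = 1.344, x3 = 0.5.
Total cost: 1.05·1.344 + 0.08·0.5 = 1.4512.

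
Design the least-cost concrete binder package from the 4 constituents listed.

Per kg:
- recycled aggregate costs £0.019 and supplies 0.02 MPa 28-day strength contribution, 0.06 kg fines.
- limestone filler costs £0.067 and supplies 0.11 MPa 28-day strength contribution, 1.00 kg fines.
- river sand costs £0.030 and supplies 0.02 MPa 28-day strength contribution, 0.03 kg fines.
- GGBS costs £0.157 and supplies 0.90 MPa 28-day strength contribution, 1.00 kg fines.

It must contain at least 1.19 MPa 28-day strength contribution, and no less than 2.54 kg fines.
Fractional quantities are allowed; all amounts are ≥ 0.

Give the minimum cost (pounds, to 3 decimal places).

This is a linear program. Let x1 = kg of recycled aggregate, x2 = kg of limestone filler, x3 = kg of river sand, x4 = kg of GGBS.
min 0.019x1 + 0.067x2 + 0.03x3 + 0.157x4 subject to:
  0.02x1 + 0.11x2 + 0.02x3 + 0.9x4 ≥ 1.19   (28-day strength contribution)
  0.06x1 + 1x2 + 0.03x3 + 1x4 ≥ 2.54   (fines)
  x1, x2, x3, x4 ≥ 0.
The optimal basis is {limestone filler, GGBS}; recycled aggregate, river sand drop out. The 28-day strength contribution and fines requirements are met with equality.
Optimal quantities: limestone filler = 1.387 kg, GGBS = 1.153 kg.
Hence cost = 0.067·1.387 + 0.157·1.153 = £0.27395.

£0.274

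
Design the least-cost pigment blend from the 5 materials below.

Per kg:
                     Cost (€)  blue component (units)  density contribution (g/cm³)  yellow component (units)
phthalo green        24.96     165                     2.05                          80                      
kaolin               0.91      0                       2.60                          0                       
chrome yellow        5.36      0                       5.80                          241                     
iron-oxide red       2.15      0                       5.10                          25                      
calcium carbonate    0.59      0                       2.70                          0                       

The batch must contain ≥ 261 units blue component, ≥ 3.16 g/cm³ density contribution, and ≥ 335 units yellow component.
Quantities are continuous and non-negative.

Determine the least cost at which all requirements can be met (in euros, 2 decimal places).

€44.12

Let x1 = kg of phthalo green, x2 = kg of kaolin, x3 = kg of chrome yellow, x4 = kg of iron-oxide red, x5 = kg of calcium carbonate.
min 24.96x1 + 0.91x2 + 5.36x3 + 2.15x4 + 0.59x5 s.t.:
  165x1 ≥ 261   (blue component)
  2.05x1 + 2.6x2 + 5.8x3 + 5.1x4 + 2.7x5 ≥ 3.16   (density contribution)
  80x1 + 241x3 + 25x4 ≥ 335   (yellow component)
  x1, x2, x3, x4, x5 ≥ 0.
The optimal basis is {phthalo green, chrome yellow}; kaolin, iron-oxide red, calcium carbonate drop out. Binding constraints: blue component and yellow component.
Optimal quantities: phthalo green = 1.582 kg, chrome yellow = 0.865 kg.
Hence cost = 24.96·1.582 + 5.36·0.865 = €44.1231.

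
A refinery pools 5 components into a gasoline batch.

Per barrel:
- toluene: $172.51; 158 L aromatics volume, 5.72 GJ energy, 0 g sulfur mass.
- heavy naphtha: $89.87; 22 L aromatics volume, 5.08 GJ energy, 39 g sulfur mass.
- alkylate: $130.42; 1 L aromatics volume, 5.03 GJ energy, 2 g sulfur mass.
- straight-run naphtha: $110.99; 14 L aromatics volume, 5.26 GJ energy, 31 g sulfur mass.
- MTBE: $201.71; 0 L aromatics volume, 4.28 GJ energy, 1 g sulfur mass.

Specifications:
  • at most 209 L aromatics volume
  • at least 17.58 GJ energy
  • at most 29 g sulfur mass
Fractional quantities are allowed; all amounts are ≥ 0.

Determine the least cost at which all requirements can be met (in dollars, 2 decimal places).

$430.92

Treat it as an LP. Let x1 = barrels of toluene, x2 = barrels of heavy naphtha, x3 = barrels of alkylate, x4 = barrels of straight-run naphtha, x5 = barrels of MTBE.
Minimize 172.51x1 + 89.87x2 + 130.42x3 + 110.99x4 + 201.71x5 s.t.:
  158x1 + 22x2 + 1x3 + 14x4 ≤ 209   (aromatics volume)
  5.72x1 + 5.08x2 + 5.03x3 + 5.26x4 + 4.28x5 ≥ 17.58   (energy)
  39x2 + 2x3 + 31x4 + 1x5 ≤ 29   (sulfur mass)
  x1, x2, x3, x4, x5 ≥ 0.
The minimum-cost mix takes nothing from toluene, straight-run naphtha, MTBE — only heavy naphtha, alkylate. There the energy and sulfur mass constraints are tight.
So heavy naphtha = 0.595183 barrels, alkylate = 2.89393 barrels.
Cost = 89.87·0.595183 + 130.42·2.89393 = 430.9154.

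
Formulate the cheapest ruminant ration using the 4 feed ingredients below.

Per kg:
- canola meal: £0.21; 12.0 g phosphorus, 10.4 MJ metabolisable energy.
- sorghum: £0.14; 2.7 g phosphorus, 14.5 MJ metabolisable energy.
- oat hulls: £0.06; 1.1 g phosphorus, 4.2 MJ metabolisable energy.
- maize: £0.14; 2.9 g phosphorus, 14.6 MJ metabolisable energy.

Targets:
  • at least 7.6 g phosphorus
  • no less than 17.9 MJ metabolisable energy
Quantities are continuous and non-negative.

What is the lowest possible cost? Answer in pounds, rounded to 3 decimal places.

Let x1 = kg of canola meal, x2 = kg of sorghum, x3 = kg of oat hulls, x4 = kg of maize.
min 0.21x1 + 0.14x2 + 0.06x3 + 0.14x4 s.t.:
  12x1 + 2.7x2 + 1.1x3 + 2.9x4 ≥ 7.6   (phosphorus)
  10.4x1 + 14.5x2 + 4.2x3 + 14.6x4 ≥ 17.9   (metabolisable energy)
  x1, x2, x3, x4 ≥ 0.
The optimal basis is {canola meal, maize}; sorghum, oat hulls drop out. There the phosphorus and metabolisable energy constraints are tight.
Solving gives x1 = 0.4071, x4 = 0.936.
Total cost: 0.21·0.4071 + 0.14·0.936 = 0.21653.

£0.217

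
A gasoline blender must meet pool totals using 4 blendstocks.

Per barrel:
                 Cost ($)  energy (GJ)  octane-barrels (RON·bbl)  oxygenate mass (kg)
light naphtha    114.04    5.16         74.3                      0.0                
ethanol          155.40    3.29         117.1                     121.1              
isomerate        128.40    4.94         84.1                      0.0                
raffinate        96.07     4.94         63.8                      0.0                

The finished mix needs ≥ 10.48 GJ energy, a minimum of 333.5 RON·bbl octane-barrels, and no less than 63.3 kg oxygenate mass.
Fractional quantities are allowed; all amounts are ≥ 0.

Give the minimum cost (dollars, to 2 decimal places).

Let x1 = barrels of light naphtha, x2 = barrels of ethanol, x3 = barrels of isomerate, x4 = barrels of raffinate.
Minimize 114.04x1 + 155.4x2 + 128.4x3 + 96.07x4 s.t.:
  5.16x1 + 3.29x2 + 4.94x3 + 4.94x4 ≥ 10.48   (energy)
  74.3x1 + 117.1x2 + 84.1x3 + 63.8x4 ≥ 333.5   (octane-barrels)
  121.1x2 ≥ 63.3   (oxygenate mass)
  x1, x2, x3, x4 ≥ 0.
The cheapest feasible vertex uses only ethanol, raffinate; light naphtha, isomerate are not used. The energy and octane-barrels requirements are met with equality.
Optimal quantities: ethanol = 2.65583 barrels, raffinate = 0.352694 barrels.
Objective = 155.4·2.65583 + 96.07·0.352694 = 446.5993.

$446.60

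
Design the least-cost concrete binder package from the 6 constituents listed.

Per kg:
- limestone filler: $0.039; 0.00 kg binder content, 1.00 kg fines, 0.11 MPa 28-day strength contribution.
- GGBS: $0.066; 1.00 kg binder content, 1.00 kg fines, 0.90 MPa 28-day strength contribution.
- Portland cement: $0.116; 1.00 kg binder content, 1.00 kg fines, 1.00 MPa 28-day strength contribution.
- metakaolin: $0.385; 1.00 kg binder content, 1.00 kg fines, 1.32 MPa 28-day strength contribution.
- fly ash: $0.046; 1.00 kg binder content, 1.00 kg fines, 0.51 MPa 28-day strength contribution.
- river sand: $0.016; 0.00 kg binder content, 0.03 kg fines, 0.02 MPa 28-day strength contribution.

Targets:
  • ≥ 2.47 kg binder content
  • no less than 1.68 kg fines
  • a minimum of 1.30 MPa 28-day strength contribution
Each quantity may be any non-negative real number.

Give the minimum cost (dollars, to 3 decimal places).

$0.116

This is a linear program. Let x1 = kg of limestone filler, x2 = kg of GGBS, x3 = kg of Portland cement, x4 = kg of metakaolin, x5 = kg of fly ash, x6 = kg of river sand.
Minimise 0.039x1 + 0.066x2 + 0.116x3 + 0.385x4 + 0.046x5 + 0.016x6 subject to:
  1x2 + 1x3 + 1x4 + 1x5 ≥ 2.47   (binder content)
  1x1 + 1x2 + 1x3 + 1x4 + 1x5 + 0.03x6 ≥ 1.68   (fines)
  0.11x1 + 0.9x2 + 1x3 + 1.32x4 + 0.51x5 + 0.02x6 ≥ 1.3   (28-day strength contribution)
  x1, x2, x3, x4, x5, x6 ≥ 0.
The optimal basis is {GGBS, fly ash}; limestone filler, Portland cement, metakaolin, river sand drop out. There the binder content and 28-day strength contribution constraints are tight.
That vertex is x2 = 0.1033, x5 = 2.367.
Objective = 0.066·0.1033 + 0.046·2.367 = 0.11570.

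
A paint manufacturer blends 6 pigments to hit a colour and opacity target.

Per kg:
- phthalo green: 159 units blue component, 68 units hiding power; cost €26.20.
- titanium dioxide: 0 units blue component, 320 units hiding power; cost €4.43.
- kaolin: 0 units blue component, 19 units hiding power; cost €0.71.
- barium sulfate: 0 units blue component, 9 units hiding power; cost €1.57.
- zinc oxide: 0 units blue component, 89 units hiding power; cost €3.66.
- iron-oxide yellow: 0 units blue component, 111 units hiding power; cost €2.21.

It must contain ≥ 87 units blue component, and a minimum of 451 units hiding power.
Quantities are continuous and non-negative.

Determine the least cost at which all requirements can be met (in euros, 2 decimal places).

Set it up as a linear program. Let x1 = kg of phthalo green, x2 = kg of titanium dioxide, x3 = kg of kaolin, x4 = kg of barium sulfate, x5 = kg of zinc oxide, x6 = kg of iron-oxide yellow.
Minimise 26.2x1 + 4.43x2 + 0.71x3 + 1.57x4 + 3.66x5 + 2.21x6 s.t.:
  159x1 ≥ 87   (blue component)
  68x1 + 320x2 + 19x3 + 9x4 + 89x5 + 111x6 ≥ 451   (hiding power)
  x1, x2, x3, x4, x5, x6 ≥ 0.
The cheapest feasible vertex uses only phthalo green, titanium dioxide; kaolin, barium sulfate, zinc oxide, iron-oxide yellow are not used. The blue component and hiding power requirements are met with equality.
Solving gives x1 = 0.5472, x2 = 1.293.
Cost = 26.2·0.5472 + 4.43·1.293 = 20.0646.

€20.06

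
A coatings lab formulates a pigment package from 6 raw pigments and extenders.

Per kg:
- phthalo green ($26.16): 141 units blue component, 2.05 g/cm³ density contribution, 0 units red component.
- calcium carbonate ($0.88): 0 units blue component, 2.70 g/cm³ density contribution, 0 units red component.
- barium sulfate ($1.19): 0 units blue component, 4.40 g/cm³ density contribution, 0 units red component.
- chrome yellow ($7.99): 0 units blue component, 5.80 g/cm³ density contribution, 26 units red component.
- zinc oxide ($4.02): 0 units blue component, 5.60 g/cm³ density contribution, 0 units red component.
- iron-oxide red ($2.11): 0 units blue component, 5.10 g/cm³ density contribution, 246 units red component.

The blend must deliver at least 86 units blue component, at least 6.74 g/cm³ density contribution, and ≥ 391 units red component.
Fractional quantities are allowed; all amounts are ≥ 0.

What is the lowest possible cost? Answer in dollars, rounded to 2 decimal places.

$19.31

Set it up as a linear program. Let x1 = kg of phthalo green, x2 = kg of calcium carbonate, x3 = kg of barium sulfate, x4 = kg of chrome yellow, x5 = kg of zinc oxide, x6 = kg of iron-oxide red.
Minimize 26.16x1 + 0.88x2 + 1.19x3 + 7.99x4 + 4.02x5 + 2.11x6 with:
  141x1 ≥ 86   (blue component)
  2.05x1 + 2.7x2 + 4.4x3 + 5.8x4 + 5.6x5 + 5.1x6 ≥ 6.74   (density contribution)
  26x4 + 246x6 ≥ 391   (red component)
  x1, x2, x3, x4, x5, x6 ≥ 0.
The cheapest feasible vertex uses only phthalo green, iron-oxide red; calcium carbonate, barium sulfate, chrome yellow, zinc oxide are not used. The blue component and red component requirements are met with equality.
Optimal quantities: phthalo green = 0.6099 kg, iron-oxide red = 1.589 kg.
Cost = 26.16·0.6099 + 2.11·1.589 = 19.3078.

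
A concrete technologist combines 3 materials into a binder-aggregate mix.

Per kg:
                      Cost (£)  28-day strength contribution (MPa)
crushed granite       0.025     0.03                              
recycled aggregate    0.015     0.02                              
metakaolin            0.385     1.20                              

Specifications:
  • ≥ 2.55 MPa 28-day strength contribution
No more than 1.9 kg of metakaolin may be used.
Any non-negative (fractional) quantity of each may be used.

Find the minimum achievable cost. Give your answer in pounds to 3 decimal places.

£0.934

Let x1 = kg of crushed granite, x2 = kg of recycled aggregate, x3 = kg of metakaolin.
Minimize 0.025x1 + 0.015x2 + 0.385x3 s.t.:
  0.03x1 + 0.02x2 + 1.2x3 ≥ 2.55   (28-day strength contribution)
  x3 ≤ 1.9
  x1, x2, x3 ≥ 0.
At the optimum only recycled aggregate, metakaolin are positive (crushed granite = 0). The 28-day strength contribution and the metakaolin cap requirements are met with equality.
So recycled aggregate = 13.5 kg, metakaolin = 1.9 kg.
Hence cost = 0.015·13.5 + 0.385·1.9 = £0.93400.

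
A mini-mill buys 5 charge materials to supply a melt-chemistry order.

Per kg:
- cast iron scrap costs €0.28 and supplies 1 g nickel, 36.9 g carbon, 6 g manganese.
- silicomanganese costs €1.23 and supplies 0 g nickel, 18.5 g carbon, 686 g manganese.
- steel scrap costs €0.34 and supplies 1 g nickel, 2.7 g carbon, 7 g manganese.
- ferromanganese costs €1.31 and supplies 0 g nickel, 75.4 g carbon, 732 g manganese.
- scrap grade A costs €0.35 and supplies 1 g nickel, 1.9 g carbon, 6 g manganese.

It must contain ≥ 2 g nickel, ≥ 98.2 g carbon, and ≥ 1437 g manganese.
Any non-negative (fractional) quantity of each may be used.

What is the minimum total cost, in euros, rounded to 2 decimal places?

This is a linear program. Let x1 = kg of cast iron scrap, x2 = kg of silicomanganese, x3 = kg of steel scrap, x4 = kg of ferromanganese, x5 = kg of scrap grade A.
min 0.28x1 + 1.23x2 + 0.34x3 + 1.31x4 + 0.35x5 with:
  1x1 + 1x3 + 1x5 ≥ 2   (nickel)
  36.9x1 + 18.5x2 + 2.7x3 + 75.4x4 + 1.9x5 ≥ 98.2   (carbon)
  6x1 + 686x2 + 7x3 + 732x4 + 6x5 ≥ 1437   (manganese)
  x1, x2, x3, x4, x5 ≥ 0.
The minimum-cost mix takes nothing from silicomanganese, steel scrap, scrap grade A — only cast iron scrap, ferromanganese. The nickel and manganese requirements are met with equality.
That vertex is x1 = 2, x4 = 1.947.
Total cost: 0.28·2 + 1.31·1.947 = 3.1106.

€3.11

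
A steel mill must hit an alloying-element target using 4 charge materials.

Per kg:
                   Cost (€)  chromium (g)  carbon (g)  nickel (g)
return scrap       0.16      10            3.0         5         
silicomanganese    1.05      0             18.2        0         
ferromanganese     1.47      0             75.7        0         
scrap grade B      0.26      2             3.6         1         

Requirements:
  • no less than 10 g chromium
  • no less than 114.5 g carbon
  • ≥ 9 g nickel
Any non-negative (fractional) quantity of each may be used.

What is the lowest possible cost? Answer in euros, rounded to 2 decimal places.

Set it up as a linear program. Let x1 = kg of return scrap, x2 = kg of silicomanganese, x3 = kg of ferromanganese, x4 = kg of scrap grade B.
min 0.16x1 + 1.05x2 + 1.47x3 + 0.26x4 s.t.:
  10x1 + 2x4 ≥ 10   (chromium)
  3x1 + 18.2x2 + 75.7x3 + 3.6x4 ≥ 114.5   (carbon)
  5x1 + 1x4 ≥ 9   (nickel)
  x1, x2, x3, x4 ≥ 0.
The minimum-cost mix takes nothing from silicomanganese, scrap grade B — only return scrap, ferromanganese. Binding constraints: carbon and nickel.
Optimal quantities: return scrap = 1.8 kg, ferromanganese = 1.441 kg.
Hence cost = 0.16·1.8 + 1.47·1.441 = €2.4063.

€2.41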